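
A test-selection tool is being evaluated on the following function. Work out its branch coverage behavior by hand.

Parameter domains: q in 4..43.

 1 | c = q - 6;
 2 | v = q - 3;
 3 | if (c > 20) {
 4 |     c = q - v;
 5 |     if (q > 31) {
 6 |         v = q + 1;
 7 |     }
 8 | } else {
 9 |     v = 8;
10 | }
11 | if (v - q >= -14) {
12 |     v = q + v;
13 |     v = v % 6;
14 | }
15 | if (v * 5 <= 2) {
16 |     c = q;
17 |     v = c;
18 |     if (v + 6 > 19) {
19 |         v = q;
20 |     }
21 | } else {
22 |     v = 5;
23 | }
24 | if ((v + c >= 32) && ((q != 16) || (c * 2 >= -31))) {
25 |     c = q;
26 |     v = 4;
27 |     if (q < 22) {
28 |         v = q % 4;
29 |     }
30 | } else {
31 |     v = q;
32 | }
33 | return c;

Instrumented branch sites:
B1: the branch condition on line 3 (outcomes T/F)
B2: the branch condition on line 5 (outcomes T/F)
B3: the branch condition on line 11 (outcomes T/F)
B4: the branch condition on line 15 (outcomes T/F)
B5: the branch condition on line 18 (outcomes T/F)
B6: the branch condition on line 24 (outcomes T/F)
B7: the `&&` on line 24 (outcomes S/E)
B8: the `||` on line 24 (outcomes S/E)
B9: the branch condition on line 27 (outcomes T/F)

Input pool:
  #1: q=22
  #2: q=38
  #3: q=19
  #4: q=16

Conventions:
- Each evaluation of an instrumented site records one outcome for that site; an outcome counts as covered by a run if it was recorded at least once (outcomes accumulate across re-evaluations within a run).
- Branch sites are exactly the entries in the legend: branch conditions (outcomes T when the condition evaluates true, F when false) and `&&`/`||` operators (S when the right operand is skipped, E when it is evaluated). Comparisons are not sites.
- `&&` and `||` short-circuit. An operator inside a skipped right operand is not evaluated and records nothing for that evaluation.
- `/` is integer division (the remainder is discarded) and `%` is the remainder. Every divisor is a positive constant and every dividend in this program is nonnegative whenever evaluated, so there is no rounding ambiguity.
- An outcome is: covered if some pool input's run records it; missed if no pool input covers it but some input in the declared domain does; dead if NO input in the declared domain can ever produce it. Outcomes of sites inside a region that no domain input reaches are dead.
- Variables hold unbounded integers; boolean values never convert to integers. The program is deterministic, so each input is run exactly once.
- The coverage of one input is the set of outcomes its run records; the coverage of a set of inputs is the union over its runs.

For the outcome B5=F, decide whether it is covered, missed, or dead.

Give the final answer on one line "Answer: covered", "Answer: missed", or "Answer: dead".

no pool input records B5=F
but domain input (q=4) does record it -> reachable, so missed

Answer: missed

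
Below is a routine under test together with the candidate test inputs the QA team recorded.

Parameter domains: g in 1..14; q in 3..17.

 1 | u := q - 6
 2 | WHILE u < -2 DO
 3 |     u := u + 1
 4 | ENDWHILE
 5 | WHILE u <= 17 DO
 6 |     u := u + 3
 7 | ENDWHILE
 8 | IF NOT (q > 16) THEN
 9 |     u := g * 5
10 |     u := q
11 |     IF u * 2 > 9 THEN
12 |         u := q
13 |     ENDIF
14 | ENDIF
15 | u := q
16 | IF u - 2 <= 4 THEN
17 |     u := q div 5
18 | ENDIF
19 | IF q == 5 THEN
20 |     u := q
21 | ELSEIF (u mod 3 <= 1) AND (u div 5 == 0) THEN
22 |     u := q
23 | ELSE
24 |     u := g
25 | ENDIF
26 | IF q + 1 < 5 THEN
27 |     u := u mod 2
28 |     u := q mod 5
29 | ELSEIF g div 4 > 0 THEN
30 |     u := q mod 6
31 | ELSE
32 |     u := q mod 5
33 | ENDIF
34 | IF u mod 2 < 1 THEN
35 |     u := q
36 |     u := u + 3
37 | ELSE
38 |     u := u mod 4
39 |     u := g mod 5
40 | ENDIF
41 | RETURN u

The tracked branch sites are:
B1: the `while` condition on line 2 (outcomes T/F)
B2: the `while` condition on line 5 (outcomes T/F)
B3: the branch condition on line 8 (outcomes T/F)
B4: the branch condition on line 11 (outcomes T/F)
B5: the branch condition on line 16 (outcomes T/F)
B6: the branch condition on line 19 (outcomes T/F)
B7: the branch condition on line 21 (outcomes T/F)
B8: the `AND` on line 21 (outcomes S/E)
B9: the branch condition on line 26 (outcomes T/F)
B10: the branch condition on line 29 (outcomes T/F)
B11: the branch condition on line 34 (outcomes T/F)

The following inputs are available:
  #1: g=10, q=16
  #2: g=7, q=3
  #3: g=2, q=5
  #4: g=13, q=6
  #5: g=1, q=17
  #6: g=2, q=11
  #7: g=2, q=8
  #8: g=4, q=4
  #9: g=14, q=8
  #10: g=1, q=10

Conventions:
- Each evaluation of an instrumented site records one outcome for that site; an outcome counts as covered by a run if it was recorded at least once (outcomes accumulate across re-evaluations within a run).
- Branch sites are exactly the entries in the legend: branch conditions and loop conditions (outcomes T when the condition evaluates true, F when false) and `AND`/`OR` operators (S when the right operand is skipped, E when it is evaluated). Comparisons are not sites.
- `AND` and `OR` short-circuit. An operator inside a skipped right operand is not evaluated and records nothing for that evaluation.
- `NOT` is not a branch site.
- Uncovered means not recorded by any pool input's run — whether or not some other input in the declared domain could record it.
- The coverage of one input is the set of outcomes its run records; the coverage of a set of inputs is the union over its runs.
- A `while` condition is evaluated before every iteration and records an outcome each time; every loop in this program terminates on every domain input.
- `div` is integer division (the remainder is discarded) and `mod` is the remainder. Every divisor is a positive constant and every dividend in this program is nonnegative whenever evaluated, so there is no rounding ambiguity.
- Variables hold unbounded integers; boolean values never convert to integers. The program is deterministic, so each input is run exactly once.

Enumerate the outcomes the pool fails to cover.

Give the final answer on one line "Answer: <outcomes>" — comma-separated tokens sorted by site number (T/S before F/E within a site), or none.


input #1, g=10, q=16: outcomes B1=F, B2=T, B2=F, B3=T, B4=T, B5=F, B6=F, B7=F, B8=E, B9=F, B10=T, B11=T
input #2, g=7, q=3: outcomes B1=T, B1=F, B2=T, B2=F, B3=T, B4=F, B5=T, B6=F, B7=T, B8=E, B9=T, B11=F
input #3, g=2, q=5: outcomes B1=F, B2=T, B2=F, B3=T, B4=T, B5=T, B6=T, B9=F, B10=F, B11=T
input #4, g=13, q=6: outcomes B1=F, B2=T, B2=F, B3=T, B4=T, B5=T, B6=F, B7=T, B8=E, B9=F, B10=T, B11=T
input #5, g=1, q=17: outcomes B1=F, B2=T, B2=F, B3=F, B5=F, B6=F, B7=F, B8=S, B9=F, B10=F, B11=T
input #6, g=2, q=11: outcomes B1=F, B2=T, B2=F, B3=T, B4=T, B5=F, B6=F, B7=F, B8=S, B9=F, B10=F, B11=F
input #7, g=2, q=8: outcomes B1=F, B2=T, B2=F, B3=T, B4=T, B5=F, B6=F, B7=F, B8=S, B9=F, B10=F, B11=F
input #8, g=4, q=4: outcomes B1=F, B2=T, B2=F, B3=T, B4=F, B5=T, B6=F, B7=T, B8=E, B9=F, B10=T, B11=T
input #9, g=14, q=8: outcomes B1=F, B2=T, B2=F, B3=T, B4=T, B5=F, B6=F, B7=F, B8=S, B9=F, B10=T, B11=T
input #10, g=1, q=10: outcomes B1=F, B2=T, B2=F, B3=T, B4=T, B5=F, B6=F, B7=F, B8=E, B9=F, B10=F, B11=T
union over the pool: B1=T, B1=F, B2=T, B2=F, B3=T, B3=F, B4=T, B4=F, B5=T, B5=F, B6=T, B6=F, B7=T, B7=F, B8=S, B8=E, B9=T, B9=F, B10=T, B10=F, B11=T, B11=F
uncovered (0 of 22): none
Answer: none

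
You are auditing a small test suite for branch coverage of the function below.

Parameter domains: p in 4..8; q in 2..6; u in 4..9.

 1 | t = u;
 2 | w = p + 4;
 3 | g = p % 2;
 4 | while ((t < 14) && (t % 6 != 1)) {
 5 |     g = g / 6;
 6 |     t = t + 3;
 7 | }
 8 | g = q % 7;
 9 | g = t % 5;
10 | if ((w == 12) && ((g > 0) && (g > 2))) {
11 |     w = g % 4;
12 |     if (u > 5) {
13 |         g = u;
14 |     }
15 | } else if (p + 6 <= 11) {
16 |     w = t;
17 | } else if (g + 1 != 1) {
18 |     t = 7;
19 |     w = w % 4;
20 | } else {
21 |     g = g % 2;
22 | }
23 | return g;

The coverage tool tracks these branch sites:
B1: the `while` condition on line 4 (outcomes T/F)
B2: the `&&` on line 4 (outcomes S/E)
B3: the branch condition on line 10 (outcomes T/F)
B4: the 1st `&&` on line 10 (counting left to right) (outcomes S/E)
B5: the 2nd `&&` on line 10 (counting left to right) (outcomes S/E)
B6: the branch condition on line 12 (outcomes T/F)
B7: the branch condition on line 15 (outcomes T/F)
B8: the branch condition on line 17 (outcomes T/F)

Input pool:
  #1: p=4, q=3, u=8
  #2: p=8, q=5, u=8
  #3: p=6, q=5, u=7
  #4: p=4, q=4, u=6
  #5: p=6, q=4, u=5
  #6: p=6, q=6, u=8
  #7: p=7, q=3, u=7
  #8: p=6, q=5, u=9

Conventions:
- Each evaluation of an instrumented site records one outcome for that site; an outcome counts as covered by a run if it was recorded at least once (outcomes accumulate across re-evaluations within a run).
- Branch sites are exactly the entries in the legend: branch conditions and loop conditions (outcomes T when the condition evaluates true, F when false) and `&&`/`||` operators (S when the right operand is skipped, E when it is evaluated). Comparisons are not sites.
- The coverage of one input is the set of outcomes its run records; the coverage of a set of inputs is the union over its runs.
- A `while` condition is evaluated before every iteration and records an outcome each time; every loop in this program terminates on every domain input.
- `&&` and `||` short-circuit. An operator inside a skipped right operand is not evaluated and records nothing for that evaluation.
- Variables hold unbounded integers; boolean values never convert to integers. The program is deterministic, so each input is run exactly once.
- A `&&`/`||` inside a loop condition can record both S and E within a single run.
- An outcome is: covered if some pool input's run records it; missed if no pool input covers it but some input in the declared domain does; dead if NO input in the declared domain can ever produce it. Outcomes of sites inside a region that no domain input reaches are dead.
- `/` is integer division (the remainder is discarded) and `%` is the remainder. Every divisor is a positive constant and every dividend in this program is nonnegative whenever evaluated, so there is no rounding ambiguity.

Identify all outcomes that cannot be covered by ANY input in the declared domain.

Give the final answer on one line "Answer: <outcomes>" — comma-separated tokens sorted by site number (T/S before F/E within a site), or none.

running all 150 domain inputs and tallying outcomes:
  reachable outcomes have witnesses, e.g. B1=T (e.g. p=4, q=2, u=4), B1=F (e.g. p=4, q=2, u=4), B2=S (e.g. p=4, q=2, u=5), B2=E (e.g. p=4, q=2, u=4)

Answer: none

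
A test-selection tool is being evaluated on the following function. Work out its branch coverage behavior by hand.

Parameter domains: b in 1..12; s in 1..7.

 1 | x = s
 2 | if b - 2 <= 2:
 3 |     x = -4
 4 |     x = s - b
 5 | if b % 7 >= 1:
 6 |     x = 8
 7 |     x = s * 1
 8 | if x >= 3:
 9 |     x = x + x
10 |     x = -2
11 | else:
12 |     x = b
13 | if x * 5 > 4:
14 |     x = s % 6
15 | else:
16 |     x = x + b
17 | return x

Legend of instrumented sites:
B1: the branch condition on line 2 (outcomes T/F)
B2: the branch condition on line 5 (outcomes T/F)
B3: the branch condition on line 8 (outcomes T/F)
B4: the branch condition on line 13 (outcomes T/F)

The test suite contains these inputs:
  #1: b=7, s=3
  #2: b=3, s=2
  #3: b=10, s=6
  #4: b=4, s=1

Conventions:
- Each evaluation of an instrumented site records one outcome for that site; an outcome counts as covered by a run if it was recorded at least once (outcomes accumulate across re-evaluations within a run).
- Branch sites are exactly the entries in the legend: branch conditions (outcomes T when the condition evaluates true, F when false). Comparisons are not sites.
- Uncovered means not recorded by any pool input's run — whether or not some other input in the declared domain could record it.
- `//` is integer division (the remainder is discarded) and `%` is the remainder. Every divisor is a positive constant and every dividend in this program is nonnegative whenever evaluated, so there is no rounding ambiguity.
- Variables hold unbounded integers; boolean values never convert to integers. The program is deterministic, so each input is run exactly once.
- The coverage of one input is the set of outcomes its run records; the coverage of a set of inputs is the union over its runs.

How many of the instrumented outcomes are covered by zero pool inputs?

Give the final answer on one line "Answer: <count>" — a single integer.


input #1, b=7, s=3: events B1->F, B2->F, B3->T, B4->F; outcomes B1=F, B2=F, B3=T, B4=F
input #2, b=3, s=2: events B1->T, B2->T, B3->F, B4->T; outcomes B1=T, B2=T, B3=F, B4=T
input #3, b=10, s=6: events B1->F, B2->T, B3->T, B4->F; outcomes B1=F, B2=T, B3=T, B4=F
input #4, b=4, s=1: events B1->T, B2->T, B3->F, B4->T; outcomes B1=T, B2=T, B3=F, B4=T
union over the pool: B1=T, B1=F, B2=T, B2=F, B3=T, B3=F, B4=T, B4=F
uncovered (0 of 8): none
Answer: 0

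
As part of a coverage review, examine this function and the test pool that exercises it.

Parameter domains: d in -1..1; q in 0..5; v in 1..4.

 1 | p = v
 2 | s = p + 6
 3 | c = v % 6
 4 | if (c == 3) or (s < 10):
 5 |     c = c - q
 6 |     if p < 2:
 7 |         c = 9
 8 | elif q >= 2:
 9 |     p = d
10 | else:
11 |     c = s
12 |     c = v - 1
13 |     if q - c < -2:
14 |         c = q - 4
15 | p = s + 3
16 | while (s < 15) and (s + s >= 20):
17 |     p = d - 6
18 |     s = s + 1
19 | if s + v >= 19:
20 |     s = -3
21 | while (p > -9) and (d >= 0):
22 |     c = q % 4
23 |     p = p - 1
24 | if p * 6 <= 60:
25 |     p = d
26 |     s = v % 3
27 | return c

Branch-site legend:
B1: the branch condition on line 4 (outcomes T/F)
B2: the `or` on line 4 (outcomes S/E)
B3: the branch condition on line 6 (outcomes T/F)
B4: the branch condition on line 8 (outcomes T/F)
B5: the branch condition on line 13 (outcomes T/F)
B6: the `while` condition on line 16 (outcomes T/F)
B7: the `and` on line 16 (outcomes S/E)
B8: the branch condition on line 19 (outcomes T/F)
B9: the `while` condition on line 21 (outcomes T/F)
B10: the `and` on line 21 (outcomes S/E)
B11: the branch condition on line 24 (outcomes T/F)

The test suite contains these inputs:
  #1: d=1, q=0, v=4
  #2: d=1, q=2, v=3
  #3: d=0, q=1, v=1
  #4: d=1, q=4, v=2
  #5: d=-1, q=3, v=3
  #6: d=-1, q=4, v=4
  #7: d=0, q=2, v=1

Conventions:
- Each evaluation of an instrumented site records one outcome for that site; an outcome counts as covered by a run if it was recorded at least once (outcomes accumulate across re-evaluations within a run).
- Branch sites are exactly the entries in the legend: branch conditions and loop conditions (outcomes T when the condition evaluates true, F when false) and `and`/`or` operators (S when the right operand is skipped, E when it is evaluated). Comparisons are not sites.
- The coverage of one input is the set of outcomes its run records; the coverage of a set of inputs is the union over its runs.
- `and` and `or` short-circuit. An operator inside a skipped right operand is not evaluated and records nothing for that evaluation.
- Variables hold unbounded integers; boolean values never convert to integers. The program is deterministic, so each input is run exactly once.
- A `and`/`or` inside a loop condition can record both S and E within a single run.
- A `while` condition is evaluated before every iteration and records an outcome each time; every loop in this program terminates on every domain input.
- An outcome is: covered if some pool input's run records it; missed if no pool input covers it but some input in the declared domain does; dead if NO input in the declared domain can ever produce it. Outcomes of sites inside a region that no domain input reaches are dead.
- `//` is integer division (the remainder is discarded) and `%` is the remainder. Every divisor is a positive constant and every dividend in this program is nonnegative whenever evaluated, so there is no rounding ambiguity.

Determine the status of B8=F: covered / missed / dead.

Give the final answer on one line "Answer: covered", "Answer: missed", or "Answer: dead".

B8=F is recorded by pool input(s) 2, 3, 4, 5, 7 -> covered

Answer: covered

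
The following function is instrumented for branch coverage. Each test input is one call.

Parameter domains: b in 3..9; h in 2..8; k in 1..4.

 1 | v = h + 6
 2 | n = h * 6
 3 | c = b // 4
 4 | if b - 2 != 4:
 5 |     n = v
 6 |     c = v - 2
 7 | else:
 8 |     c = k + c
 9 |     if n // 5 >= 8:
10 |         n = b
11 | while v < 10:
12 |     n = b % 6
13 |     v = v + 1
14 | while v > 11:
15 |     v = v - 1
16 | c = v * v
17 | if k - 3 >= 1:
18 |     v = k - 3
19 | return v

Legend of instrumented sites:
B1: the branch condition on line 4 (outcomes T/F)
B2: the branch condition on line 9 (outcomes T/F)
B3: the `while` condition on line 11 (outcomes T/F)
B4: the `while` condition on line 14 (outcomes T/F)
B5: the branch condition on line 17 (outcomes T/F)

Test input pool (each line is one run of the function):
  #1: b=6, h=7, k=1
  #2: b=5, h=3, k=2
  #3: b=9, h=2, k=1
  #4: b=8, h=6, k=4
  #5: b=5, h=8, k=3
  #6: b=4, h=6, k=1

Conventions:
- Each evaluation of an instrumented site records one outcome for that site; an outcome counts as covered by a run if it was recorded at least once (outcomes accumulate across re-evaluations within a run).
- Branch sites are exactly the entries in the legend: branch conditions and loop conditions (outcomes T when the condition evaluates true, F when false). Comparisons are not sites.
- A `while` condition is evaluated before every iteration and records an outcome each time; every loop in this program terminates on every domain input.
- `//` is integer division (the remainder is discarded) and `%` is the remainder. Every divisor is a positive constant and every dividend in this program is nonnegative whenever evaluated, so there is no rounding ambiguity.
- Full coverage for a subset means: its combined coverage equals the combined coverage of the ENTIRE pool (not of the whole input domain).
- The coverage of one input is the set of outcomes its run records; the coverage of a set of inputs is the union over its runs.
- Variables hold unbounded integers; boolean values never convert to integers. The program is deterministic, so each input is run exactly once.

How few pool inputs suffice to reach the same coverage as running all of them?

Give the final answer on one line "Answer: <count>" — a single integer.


#1 (b=6, h=7, k=1) -> B1->F, B2->T, B3->F, B4->T, B4->T, B4->F, B5->F; covered: B1=F, B2=T, B3=F, B4=T, B4=F, B5=F
#2 (b=5, h=3, k=2) -> B1->T, B3->T, B3->F, B4->F, B5->F; covered: B1=T, B3=T, B3=F, B4=F, B5=F
#3 (b=9, h=2, k=1) -> B1->T, B3->T, B3->T, B3->F, B4->F, B5->F; covered: B1=T, B3=T, B3=F, B4=F, B5=F
#4 (b=8, h=6, k=4) -> B1->T, B3->F, B4->T, B4->F, B5->T; covered: B1=T, B3=F, B4=T, B4=F, B5=T
#5 (b=5, h=8, k=3) -> B1->T, B3->F, B4->T, B4->T, B4->T, B4->F, B5->F; covered: B1=T, B3=F, B4=T, B4=F, B5=F
#6 (b=4, h=6, k=1) -> B1->T, B3->F, B4->T, B4->F, B5->F; covered: B1=T, B3=F, B4=T, B4=F, B5=F
pool-wide coverage (9 outcomes): B1=T, B1=F, B2=T, B3=T, B3=F, B4=T, B4=F, B5=T, B5=F
checked all size-1 subsets: none covers 9 outcomes (max 6/9)
checked all size-2 subsets: none covers 9 outcomes (max 8/9)
size 3: inputs {1, 2, 4} cover all 9 outcomes, and no lexicographically smaller subset of this size does
Answer: 3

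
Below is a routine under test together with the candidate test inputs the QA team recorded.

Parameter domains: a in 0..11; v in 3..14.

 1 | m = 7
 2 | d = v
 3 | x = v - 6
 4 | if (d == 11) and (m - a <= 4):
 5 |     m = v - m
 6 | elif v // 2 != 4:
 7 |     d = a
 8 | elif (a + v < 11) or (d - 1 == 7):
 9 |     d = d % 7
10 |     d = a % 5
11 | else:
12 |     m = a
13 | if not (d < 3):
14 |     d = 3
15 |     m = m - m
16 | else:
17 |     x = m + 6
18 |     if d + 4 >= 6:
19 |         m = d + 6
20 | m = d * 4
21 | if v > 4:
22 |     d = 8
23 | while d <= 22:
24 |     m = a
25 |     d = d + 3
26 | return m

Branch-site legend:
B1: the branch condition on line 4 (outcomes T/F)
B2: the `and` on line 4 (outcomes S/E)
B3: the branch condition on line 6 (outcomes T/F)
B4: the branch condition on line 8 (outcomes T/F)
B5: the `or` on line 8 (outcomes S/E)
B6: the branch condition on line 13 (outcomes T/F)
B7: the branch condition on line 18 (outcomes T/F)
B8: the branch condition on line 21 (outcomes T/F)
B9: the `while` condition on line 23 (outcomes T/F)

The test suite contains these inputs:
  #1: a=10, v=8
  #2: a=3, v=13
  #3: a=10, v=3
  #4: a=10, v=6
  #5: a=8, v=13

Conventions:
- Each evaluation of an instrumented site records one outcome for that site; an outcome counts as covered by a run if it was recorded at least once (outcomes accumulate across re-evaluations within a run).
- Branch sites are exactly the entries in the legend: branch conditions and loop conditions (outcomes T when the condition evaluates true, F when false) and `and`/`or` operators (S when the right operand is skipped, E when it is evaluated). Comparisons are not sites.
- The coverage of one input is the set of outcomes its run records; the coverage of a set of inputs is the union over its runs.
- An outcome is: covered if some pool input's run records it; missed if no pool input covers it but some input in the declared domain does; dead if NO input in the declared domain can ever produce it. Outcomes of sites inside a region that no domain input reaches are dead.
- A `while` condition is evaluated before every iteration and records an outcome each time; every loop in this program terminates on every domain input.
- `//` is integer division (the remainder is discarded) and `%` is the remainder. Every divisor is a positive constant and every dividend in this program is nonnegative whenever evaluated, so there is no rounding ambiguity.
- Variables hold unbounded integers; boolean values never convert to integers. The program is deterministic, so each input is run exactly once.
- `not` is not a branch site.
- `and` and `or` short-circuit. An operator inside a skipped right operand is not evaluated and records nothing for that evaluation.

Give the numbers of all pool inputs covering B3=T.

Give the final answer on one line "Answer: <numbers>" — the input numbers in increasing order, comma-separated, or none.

input #1 (a=10, v=8): never hits B3=T
input #2 (a=3, v=13): hits B3=T
input #3 (a=10, v=3): hits B3=T
input #4 (a=10, v=6): hits B3=T
input #5 (a=8, v=13): hits B3=T

Answer: 2, 3, 4, 5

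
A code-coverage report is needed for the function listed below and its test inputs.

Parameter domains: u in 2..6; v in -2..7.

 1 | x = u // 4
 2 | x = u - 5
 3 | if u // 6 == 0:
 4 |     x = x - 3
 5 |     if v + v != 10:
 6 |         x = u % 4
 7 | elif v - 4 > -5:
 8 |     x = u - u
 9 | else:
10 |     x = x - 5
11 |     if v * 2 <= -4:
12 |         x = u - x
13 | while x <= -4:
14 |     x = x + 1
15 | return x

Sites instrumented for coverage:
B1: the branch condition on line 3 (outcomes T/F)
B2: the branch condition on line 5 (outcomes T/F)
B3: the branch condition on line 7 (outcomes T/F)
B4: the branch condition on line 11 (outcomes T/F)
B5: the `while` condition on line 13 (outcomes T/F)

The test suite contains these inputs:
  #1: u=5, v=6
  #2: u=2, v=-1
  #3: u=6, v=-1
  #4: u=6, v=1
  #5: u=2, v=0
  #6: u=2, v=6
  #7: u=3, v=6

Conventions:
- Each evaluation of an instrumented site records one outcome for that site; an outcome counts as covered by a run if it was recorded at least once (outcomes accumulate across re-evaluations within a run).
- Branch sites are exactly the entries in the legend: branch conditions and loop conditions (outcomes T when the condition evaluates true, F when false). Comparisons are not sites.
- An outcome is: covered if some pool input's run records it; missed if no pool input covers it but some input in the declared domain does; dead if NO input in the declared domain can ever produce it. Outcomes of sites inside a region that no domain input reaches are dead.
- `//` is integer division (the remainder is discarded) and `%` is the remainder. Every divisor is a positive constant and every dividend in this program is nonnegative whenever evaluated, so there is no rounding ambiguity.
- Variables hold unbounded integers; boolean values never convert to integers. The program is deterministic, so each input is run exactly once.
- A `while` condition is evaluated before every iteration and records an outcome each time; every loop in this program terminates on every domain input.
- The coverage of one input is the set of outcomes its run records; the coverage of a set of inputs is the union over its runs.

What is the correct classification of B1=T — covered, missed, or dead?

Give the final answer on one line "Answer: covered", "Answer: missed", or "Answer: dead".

B1=T is recorded by pool input(s) 1, 2, 5, 6, 7 -> covered

Answer: covered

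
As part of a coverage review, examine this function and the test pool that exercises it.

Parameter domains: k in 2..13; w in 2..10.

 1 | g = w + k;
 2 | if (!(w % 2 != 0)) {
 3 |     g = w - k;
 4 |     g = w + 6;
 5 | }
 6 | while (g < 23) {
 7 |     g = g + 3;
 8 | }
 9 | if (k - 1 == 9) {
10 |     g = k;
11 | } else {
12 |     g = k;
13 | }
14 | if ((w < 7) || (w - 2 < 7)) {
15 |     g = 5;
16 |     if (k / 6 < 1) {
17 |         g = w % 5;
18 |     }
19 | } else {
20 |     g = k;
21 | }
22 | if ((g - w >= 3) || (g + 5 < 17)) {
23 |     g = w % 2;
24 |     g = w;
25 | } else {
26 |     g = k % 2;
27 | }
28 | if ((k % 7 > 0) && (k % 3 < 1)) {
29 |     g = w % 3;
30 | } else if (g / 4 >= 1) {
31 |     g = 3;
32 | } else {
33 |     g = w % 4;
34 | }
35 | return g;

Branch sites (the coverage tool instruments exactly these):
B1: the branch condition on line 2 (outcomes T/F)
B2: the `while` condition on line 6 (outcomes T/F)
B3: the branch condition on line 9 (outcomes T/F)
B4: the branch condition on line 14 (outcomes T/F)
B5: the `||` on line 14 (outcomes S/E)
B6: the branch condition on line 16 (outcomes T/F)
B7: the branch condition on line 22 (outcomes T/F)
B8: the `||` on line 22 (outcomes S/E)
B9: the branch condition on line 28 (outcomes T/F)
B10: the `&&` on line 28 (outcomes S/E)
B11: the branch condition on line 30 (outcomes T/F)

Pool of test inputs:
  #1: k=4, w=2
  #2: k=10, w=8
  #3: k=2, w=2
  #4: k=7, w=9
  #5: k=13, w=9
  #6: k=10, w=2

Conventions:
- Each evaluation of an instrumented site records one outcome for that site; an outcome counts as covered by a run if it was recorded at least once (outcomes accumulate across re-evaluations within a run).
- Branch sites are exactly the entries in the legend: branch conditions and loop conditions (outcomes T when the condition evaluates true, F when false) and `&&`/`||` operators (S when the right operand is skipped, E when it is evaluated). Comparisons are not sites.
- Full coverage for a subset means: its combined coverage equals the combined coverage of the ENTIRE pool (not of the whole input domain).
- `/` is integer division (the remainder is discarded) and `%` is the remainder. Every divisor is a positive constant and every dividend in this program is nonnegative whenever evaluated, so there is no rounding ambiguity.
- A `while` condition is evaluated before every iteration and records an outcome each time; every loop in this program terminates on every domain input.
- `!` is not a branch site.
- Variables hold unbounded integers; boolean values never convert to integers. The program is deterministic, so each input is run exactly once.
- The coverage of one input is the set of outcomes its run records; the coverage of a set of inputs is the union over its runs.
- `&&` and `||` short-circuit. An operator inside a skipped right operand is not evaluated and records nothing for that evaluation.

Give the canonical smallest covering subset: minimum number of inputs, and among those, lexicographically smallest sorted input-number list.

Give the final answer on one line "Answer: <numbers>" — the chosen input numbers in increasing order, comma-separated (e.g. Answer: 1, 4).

input #1, k=4, w=2: events B1->T, B2->T, B2->T, B2->T, B2->T, B2->T, B2->F, B3->F, B5->S, B4->T, B6->T, B8->E, B7->T, B10->E, ...; outcomes B1=T, B2=T, B2=F, B3=F, B4=T, B5=S, B6=T, B7=T, B8=E, B9=F, B10=E, B11=F
input #2, k=10, w=8: events B1->T, B2->T, B2->T, B2->T, B2->F, B3->T, B5->E, B4->T, B6->F, B8->E, B7->T, B10->E, B9->F, B11->T; outcomes B1=T, B2=T, B2=F, B3=T, B4=T, B5=E, B6=F, B7=T, B8=E, B9=F, B10=E, B11=T
input #3, k=2, w=2: events B1->T, B2->T, B2->T, B2->T, B2->T, B2->T, B2->F, B3->F, B5->S, B4->T, B6->T, B8->E, B7->T, B10->E, ...; outcomes B1=T, B2=T, B2=F, B3=F, B4=T, B5=S, B6=T, B7=T, B8=E, B9=F, B10=E, B11=F
input #4, k=7, w=9: events B1->F, B2->T, B2->T, B2->T, B2->F, B3->F, B5->E, B4->F, B8->E, B7->T, B10->S, B9->F, B11->T; outcomes B1=F, B2=T, B2=F, B3=F, B4=F, B5=E, B7=T, B8=E, B9=F, B10=S, B11=T
input #5, k=13, w=9: events B1->F, B2->T, B2->F, B3->F, B5->E, B4->F, B8->S, B7->T, B10->E, B9->F, B11->T; outcomes B1=F, B2=T, B2=F, B3=F, B4=F, B5=E, B7=T, B8=S, B9=F, B10=E, B11=T
input #6, k=10, w=2: events B1->T, B2->T, B2->T, B2->T, B2->T, B2->T, B2->F, B3->T, B5->S, B4->T, B6->F, B8->S, B7->T, B10->E, ...; outcomes B1=T, B2=T, B2=F, B3=T, B4=T, B5=S, B6=F, B7=T, B8=S, B9=F, B10=E, B11=F
together the pool reaches 20 outcomes: B1=T, B1=F, B2=T, B2=F, B3=T, B3=F, B4=T, B4=F, B5=S, B5=E, B6=T, B6=F, B7=T, B8=S, B8=E, B9=F, B10=S, B10=E, B11=T, B11=F
checked all size-1 subsets: none covers 20 outcomes (max 12/20)
checked all size-2 subsets: none covers 20 outcomes (max 19/20)
the canonical winner is {1, 4, 6}: size 3, full 20-outcome coverage, earliest index list among size-3 covers

Answer: 1, 4, 6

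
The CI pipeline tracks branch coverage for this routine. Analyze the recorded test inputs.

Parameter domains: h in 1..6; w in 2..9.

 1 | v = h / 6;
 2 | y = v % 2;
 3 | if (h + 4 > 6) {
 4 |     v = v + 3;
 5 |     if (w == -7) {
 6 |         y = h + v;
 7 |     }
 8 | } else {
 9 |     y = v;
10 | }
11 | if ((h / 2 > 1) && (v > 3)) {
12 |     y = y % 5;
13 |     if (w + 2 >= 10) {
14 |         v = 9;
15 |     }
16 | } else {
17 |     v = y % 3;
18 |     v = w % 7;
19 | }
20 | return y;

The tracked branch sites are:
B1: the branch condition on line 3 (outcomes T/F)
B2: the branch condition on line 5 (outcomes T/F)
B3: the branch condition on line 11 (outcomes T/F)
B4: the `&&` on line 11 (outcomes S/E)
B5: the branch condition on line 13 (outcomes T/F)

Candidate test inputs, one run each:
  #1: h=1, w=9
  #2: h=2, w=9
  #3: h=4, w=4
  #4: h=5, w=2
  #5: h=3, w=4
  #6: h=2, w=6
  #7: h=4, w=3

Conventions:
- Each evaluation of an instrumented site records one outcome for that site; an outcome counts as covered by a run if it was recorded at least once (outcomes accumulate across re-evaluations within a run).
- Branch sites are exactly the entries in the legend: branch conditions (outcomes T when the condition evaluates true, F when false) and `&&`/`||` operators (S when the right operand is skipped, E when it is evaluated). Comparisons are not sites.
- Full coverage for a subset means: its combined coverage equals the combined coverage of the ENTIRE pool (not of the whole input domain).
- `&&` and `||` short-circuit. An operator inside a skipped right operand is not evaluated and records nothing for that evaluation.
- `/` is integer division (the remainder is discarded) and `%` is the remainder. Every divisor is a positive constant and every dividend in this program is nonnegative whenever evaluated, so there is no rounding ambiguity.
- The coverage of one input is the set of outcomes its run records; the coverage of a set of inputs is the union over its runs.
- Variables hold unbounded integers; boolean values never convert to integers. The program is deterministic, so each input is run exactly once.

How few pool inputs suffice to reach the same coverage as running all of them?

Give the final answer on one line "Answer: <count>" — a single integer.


input #1 (h=1, w=9): events B1->F, B4->S, B3->F; covers B1=F, B3=F, B4=S
input #2 (h=2, w=9): events B1->F, B4->S, B3->F; covers B1=F, B3=F, B4=S
input #3 (h=4, w=4): events B1->T, B2->F, B4->E, B3->F; covers B1=T, B2=F, B3=F, B4=E
input #4 (h=5, w=2): events B1->T, B2->F, B4->E, B3->F; covers B1=T, B2=F, B3=F, B4=E
input #5 (h=3, w=4): events B1->T, B2->F, B4->S, B3->F; covers B1=T, B2=F, B3=F, B4=S
input #6 (h=2, w=6): events B1->F, B4->S, B3->F; covers B1=F, B3=F, B4=S
input #7 (h=4, w=3): events B1->T, B2->F, B4->E, B3->F; covers B1=T, B2=F, B3=F, B4=E
the full pool covers 6 outcomes: B1=T, B1=F, B2=F, B3=F, B4=S, B4=E
every size-1 subset falls short of the 6 outcomes (best: 4/6)
size 2: inputs {1, 3} cover all 6 outcomes, and no lexicographically smaller subset of this size does
Answer: 2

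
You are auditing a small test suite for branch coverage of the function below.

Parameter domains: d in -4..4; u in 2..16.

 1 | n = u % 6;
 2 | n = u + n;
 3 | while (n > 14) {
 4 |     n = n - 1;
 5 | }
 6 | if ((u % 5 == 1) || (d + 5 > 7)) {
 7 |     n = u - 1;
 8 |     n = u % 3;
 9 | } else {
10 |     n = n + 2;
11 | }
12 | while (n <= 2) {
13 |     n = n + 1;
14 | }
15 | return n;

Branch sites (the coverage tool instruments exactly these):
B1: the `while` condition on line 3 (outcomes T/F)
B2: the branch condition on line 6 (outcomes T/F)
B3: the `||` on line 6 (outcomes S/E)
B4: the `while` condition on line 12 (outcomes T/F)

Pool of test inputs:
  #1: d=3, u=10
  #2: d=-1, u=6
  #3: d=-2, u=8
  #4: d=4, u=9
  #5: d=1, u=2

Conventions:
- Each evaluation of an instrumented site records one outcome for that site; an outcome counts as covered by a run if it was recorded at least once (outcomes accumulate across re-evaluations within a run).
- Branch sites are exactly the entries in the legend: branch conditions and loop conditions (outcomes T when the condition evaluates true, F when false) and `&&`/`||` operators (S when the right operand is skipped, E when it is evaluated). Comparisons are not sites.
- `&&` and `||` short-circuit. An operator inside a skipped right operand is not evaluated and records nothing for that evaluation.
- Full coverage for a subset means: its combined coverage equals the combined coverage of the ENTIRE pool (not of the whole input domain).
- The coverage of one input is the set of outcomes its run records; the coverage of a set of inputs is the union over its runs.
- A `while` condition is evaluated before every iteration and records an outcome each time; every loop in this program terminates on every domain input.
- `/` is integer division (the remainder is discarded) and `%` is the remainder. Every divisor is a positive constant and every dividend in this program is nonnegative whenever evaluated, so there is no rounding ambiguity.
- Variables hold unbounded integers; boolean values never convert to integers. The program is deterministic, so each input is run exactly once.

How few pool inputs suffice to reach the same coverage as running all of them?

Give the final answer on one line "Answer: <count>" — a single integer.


input #1, d=3, u=10: events B1->F, B3->E, B2->T, B4->T, B4->T, B4->F; outcomes B1=F, B2=T, B3=E, B4=T, B4=F
input #2, d=-1, u=6: events B1->F, B3->S, B2->T, B4->T, B4->T, B4->T, B4->F; outcomes B1=F, B2=T, B3=S, B4=T, B4=F
input #3, d=-2, u=8: events B1->F, B3->E, B2->F, B4->F; outcomes B1=F, B2=F, B3=E, B4=F
input #4, d=4, u=9: events B1->F, B3->E, B2->T, B4->T, B4->T, B4->T, B4->F; outcomes B1=F, B2=T, B3=E, B4=T, B4=F
input #5, d=1, u=2: events B1->F, B3->E, B2->F, B4->F; outcomes B1=F, B2=F, B3=E, B4=F
union over all inputs: B1=F, B2=T, B2=F, B3=S, B3=E, B4=T, B4=F (7 outcomes)
size 1 is not enough: best union over all size-1 subsets is 5/7
size 2: inputs {2, 3} cover all 7 outcomes, and no lexicographically smaller subset of this size does
Answer: 2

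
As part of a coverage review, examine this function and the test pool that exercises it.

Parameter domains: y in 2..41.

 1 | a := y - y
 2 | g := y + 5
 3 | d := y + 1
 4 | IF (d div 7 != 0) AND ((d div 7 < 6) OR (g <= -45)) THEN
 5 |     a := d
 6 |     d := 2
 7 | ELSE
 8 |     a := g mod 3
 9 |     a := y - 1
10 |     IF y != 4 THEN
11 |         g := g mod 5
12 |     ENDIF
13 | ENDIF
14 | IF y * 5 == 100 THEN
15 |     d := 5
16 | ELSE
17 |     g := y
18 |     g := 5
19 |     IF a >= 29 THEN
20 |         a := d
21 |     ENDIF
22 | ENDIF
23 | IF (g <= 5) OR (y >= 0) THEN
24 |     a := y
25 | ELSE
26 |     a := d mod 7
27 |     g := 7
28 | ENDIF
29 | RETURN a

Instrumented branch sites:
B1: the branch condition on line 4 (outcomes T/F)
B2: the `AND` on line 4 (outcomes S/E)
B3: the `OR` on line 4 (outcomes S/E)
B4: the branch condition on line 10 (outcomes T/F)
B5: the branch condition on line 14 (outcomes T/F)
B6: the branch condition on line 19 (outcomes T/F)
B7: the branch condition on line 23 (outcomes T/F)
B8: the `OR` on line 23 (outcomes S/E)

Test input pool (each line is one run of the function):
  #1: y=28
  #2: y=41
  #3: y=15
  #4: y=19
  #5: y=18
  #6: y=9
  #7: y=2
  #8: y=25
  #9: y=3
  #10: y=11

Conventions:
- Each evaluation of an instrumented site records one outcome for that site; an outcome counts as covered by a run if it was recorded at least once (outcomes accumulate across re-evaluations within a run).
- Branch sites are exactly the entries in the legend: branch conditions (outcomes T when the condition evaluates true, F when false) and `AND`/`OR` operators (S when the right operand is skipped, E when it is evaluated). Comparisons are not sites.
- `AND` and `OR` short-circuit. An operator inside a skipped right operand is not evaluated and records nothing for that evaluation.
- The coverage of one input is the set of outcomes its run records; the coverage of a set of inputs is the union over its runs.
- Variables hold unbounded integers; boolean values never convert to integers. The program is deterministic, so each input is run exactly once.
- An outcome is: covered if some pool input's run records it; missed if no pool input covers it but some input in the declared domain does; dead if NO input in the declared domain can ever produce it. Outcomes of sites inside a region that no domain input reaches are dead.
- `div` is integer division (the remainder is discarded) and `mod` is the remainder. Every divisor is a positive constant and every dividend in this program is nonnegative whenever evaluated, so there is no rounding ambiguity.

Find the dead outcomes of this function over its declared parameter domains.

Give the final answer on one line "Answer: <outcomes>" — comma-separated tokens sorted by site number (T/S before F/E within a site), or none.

running all 40 domain inputs and tallying outcomes:
  B7=F: no domain input ever produces it -> dead
  reachable outcomes have witnesses, e.g. B1=T (e.g. y=6), B1=F (e.g. y=2), B2=S (e.g. y=2), B2=E (e.g. y=6)

Answer: B7=F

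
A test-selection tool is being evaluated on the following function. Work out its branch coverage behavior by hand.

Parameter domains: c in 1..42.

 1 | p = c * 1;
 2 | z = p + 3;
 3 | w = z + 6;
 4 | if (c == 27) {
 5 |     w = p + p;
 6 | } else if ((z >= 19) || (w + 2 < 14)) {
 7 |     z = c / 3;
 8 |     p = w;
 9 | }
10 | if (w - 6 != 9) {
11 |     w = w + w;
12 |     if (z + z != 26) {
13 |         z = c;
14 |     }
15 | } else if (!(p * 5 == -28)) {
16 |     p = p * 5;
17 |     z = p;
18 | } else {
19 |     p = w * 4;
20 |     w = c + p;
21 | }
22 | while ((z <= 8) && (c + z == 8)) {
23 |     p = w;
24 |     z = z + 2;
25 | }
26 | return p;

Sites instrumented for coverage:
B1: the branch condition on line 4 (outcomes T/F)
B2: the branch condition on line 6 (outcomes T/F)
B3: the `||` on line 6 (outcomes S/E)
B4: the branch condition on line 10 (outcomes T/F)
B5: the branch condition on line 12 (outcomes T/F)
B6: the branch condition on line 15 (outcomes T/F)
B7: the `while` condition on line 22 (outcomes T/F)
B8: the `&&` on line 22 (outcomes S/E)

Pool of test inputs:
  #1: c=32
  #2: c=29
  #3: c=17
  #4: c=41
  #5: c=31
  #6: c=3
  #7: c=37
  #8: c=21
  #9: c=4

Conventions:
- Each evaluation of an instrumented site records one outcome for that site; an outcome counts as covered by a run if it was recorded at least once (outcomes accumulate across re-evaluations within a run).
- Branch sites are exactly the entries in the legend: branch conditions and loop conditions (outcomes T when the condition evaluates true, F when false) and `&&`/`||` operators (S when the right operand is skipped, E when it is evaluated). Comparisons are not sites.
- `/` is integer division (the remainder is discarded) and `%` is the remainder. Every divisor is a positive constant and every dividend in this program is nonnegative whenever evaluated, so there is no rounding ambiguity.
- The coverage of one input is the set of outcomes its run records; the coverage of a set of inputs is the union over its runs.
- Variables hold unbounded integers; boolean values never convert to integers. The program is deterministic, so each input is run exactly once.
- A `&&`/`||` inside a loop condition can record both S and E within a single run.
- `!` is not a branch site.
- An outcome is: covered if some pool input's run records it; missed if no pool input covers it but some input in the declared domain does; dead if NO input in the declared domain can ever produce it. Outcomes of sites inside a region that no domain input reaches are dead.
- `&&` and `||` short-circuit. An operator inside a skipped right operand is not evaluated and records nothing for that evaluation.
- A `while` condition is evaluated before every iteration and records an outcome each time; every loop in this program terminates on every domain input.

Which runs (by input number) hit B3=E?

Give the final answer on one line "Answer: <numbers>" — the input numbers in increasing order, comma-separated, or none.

input #1 (c=32): does not record B3=E
input #2 (c=29): does not record B3=E
input #3 (c=17): does not record B3=E
input #4 (c=41): does not record B3=E
input #5 (c=31): does not record B3=E
input #6 (c=3): records B3=E
input #7 (c=37): does not record B3=E
input #8 (c=21): does not record B3=E
input #9 (c=4): records B3=E

Answer: 6, 9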